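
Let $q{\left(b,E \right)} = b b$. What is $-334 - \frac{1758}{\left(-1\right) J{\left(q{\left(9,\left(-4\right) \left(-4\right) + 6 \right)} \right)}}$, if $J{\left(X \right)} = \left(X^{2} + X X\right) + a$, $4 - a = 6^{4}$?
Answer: $- \frac{1974731}{5915} \approx -333.85$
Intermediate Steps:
$a = -1292$ ($a = 4 - 6^{4} = 4 - 1296 = -1292$)
$q{\left(b,E \right)} = b^{2}$
$J{\left(X \right)} = -1292 + 2 X^{2}$ ($J{\left(X \right)} = \left(X^{2} + X X\right) - 1292 = \left(X^{2} + X^{2}\right) - 1292 = 2 X^{2} - 1292 = -1292 + 2 X^{2}$)
$-334 - \frac{1758}{\left(-1\right) J{\left(q{\left(9,\left(-4\right) \left(-4\right) + 6 \right)} \right)}} = -334 - \frac{1758}{\left(-1\right) \left(-1292 + 2 \left(9^{2}\right)^{2}\right)} = -334 - \frac{1758}{\left(-1\right) \left(-1292 + 2 \cdot 81^{2}\right)} = -334 - \frac{1758}{\left(-1\right) \left(-1292 + 2 \cdot 6561\right)} = -334 - \frac{1758}{\left(-1\right) \left(-1292 + 13122\right)} = -334 - \frac{1758}{\left(-1\right) 11830} = -334 - \frac{1758}{-11830} = -334 - 1758 \left(- \frac{1}{11830}\right) = -334 - - \frac{879}{5915} = -334 + \frac{879}{5915} = - \frac{1974731}{5915}$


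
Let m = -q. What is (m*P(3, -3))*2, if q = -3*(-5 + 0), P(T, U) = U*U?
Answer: -270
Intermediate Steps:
P(T, U) = U**2
q = 15 (q = -3*(-5) = 15)
m = -15 (m = -1*15 = -15)
(m*P(3, -3))*2 = -15*(-3)**2*2 = -15*9*2 = -135*2 = -270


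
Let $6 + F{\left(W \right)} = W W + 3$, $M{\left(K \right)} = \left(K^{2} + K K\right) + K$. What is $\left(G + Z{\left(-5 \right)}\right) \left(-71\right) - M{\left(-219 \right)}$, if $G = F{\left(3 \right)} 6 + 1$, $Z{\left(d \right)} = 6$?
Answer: $-98756$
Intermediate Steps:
$M{\left(K \right)} = K + 2 K^{2}$ ($M{\left(K \right)} = \left(K^{2} + K^{2}\right) + K = 2 K^{2} + K = K + 2 K^{2}$)
$F{\left(W \right)} = -3 + W^{2}$ ($F{\left(W \right)} = -6 + \left(W W + 3\right) = -6 + \left(W^{2} + 3\right) = -6 + \left(3 + W^{2}\right) = -3 + W^{2}$)
$G = 37$ ($G = \left(-3 + 3^{2}\right) 6 + 1 = \left(-3 + 9\right) 6 + 1 = 6 \cdot 6 + 1 = 36 + 1 = 37$)
$\left(G + Z{\left(-5 \right)}\right) \left(-71\right) - M{\left(-219 \right)} = \left(37 + 6\right) \left(-71\right) - - 219 \left(1 + 2 \left(-219\right)\right) = 43 \left(-71\right) - - 219 \left(1 - 438\right) = -3053 - \left(-219\right) \left(-437\right) = -3053 - 95703 = -98756$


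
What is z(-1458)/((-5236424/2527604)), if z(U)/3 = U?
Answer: 1381967487/654553 ≈ 2111.3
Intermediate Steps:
z(U) = 3*U
z(-1458)/((-5236424/2527604)) = (3*(-1458))/((-5236424/2527604)) = -4374/((-5236424*1/2527604)) = -4374/(-1309106/631901) = -4374*(-631901/1309106) = 1381967487/654553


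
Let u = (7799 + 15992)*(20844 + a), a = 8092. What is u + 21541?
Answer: 688437917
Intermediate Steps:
u = 688416376 (u = (7799 + 15992)*(20844 + 8092) = 23791*28936 = 688416376)
u + 21541 = 688416376 + 21541 = 688437917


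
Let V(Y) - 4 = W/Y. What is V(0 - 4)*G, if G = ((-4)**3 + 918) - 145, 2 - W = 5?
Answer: 13471/4 ≈ 3367.8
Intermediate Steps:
W = -3 (W = 2 - 1*5 = 2 - 5 = -3)
V(Y) = 4 - 3/Y
G = 709 (G = (-64 + 918) - 145 = 854 - 145 = 709)
V(0 - 4)*G = (4 - 3/(0 - 4))*709 = (4 - 3/(-4))*709 = (4 - 3*(-1/4))*709 = (4 + 3/4)*709 = (19/4)*709 = 13471/4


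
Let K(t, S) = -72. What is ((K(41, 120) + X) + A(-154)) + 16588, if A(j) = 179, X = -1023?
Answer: 15672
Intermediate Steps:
((K(41, 120) + X) + A(-154)) + 16588 = ((-72 - 1023) + 179) + 16588 = (-1095 + 179) + 16588 = -916 + 16588 = 15672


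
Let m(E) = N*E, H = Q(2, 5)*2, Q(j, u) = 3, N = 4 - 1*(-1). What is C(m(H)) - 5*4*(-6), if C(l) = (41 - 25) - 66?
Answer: 70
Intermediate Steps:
N = 5 (N = 4 + 1 = 5)
H = 6 (H = 3*2 = 6)
m(E) = 5*E
C(l) = -50 (C(l) = 16 - 66 = -50)
C(m(H)) - 5*4*(-6) = -50 - 5*4*(-6) = -50 - 20*(-6) = -50 + 120 = 70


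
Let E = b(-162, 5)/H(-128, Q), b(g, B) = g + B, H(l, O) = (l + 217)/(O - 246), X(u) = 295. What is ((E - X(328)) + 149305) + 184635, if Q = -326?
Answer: 29784209/89 ≈ 3.3465e+5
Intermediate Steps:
H(l, O) = (217 + l)/(-246 + O)
b(g, B) = B + g
E = 89804/89 (E = (5 - 162)/(((217 - 128)/(-246 - 326))) = -157/(89/(-572)) = -157/((-1/572*89)) = -157/(-89/572) = -157*(-572/89) = 89804/89 ≈ 1009.0)
((E - X(328)) + 149305) + 184635 = ((89804/89 - 1*295) + 149305) + 184635 = ((89804/89 - 295) + 149305) + 184635 = (63549/89 + 149305) + 184635 = 13351694/89 + 184635 = 29784209/89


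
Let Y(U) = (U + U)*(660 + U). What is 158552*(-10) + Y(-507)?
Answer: -1740662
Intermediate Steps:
Y(U) = 2*U*(660 + U) (Y(U) = (2*U)*(660 + U) = 2*U*(660 + U))
158552*(-10) + Y(-507) = 158552*(-10) + 2*(-507)*(660 - 507) = -1585520 + 2*(-507)*153 = -1585520 - 155142 = -1740662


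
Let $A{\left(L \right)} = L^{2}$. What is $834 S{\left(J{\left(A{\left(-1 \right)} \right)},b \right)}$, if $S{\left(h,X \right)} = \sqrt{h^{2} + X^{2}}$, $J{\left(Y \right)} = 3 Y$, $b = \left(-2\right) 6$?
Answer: $2502 \sqrt{17} \approx 10316.0$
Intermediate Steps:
$b = -12$
$S{\left(h,X \right)} = \sqrt{X^{2} + h^{2}}$
$834 S{\left(J{\left(A{\left(-1 \right)} \right)},b \right)} = 834 \sqrt{\left(-12\right)^{2} + \left(3 \left(-1\right)^{2}\right)^{2}} = 834 \sqrt{144 + \left(3 \cdot 1\right)^{2}} = 834 \sqrt{144 + 3^{2}} = 834 \sqrt{144 + 9} = 834 \sqrt{153} = 834 \cdot 3 \sqrt{17} = 2502 \sqrt{17}$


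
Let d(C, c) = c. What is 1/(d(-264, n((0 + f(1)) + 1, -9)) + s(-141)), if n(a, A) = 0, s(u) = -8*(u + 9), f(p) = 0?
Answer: 1/1056 ≈ 0.00094697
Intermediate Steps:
s(u) = -72 - 8*u (s(u) = -8*(9 + u) = -72 - 8*u)
1/(d(-264, n((0 + f(1)) + 1, -9)) + s(-141)) = 1/(0 + (-72 - 8*(-141))) = 1/(0 + (-72 + 1128)) = 1/(0 + 1056) = 1/1056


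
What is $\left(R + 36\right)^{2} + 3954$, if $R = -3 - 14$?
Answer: $4315$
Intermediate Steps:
$R = -17$
$\left(R + 36\right)^{2} + 3954 = \left(-17 + 36\right)^{2} + 3954 = 19^{2} + 3954 = 361 + 3954 = 4315$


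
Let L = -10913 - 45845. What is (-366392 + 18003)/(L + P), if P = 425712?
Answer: -348389/368954 ≈ -0.94426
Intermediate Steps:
L = -56758
(-366392 + 18003)/(L + P) = (-366392 + 18003)/(-56758 + 425712) = -348389/368954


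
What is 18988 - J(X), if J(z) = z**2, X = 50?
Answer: 16488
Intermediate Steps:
18988 - J(X) = 18988 - 1*50**2 = 18988 - 1*2500 = 18988 - 2500 = 16488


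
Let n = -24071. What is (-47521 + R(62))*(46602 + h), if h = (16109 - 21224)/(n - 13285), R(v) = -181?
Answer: -1258226566769/566 ≈ -2.2230e+9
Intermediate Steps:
h = 155/1132 (h = (16109 - 21224)/(-24071 - 13285) = -5115/(-37356) = -5115*(-1/37356) = 155/1132 ≈ 0.13693)
(-47521 + R(62))*(46602 + h) = (-47521 - 181)*(46602 + 155/1132) = -47702*52753619/1132 = -1258226566769/566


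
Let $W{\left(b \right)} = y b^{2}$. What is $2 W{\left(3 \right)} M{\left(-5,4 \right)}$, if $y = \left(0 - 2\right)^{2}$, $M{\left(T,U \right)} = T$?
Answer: $-360$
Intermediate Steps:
$y = 4$ ($y = \left(-2\right)^{2} = 4$)
$W{\left(b \right)} = 4 b^{2}$
$2 W{\left(3 \right)} M{\left(-5,4 \right)} = 2 \cdot 4 \cdot 3^{2} \left(-5\right) = 2 \cdot 4 \cdot 9 \left(-5\right) = 2 \cdot 36 \left(-5\right) = 72 \left(-5\right) = -360$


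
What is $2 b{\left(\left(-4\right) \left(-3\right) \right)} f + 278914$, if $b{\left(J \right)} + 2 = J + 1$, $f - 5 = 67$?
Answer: $280498$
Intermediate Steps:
$f = 72$ ($f = 5 + 67 = 72$)
$b{\left(J \right)} = -1 + J$ ($b{\left(J \right)} = -2 + \left(J + 1\right) = -2 + \left(1 + J\right) = -1 + J$)
$2 b{\left(\left(-4\right) \left(-3\right) \right)} f + 278914 = 2 \left(-1 - -12\right) 72 + 278914 = 2 \left(-1 + 12\right) 72 + 278914 = 2 \cdot 11 \cdot 72 + 278914 = 22 \cdot 72 + 278914 = 1584 + 278914 = 280498$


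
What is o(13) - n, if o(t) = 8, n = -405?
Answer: 413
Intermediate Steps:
o(13) - n = 8 - 1*(-405) = 8 + 405 = 413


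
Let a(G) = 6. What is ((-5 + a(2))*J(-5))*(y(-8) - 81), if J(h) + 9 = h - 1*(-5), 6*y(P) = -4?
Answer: 735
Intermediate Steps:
y(P) = -2/3 (y(P) = (1/6)*(-4) = -2/3)
J(h) = -4 + h (J(h) = -9 + (h - 1*(-5)) = -9 + (h + 5) = -9 + (5 + h) = -4 + h)
((-5 + a(2))*J(-5))*(y(-8) - 81) = ((-5 + 6)*(-4 - 5))*(-2/3 - 81) = (1*(-9))*(-245/3) = -9*(-245/3) = 735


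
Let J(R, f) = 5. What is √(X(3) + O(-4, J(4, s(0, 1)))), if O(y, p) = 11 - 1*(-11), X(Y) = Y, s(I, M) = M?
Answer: 5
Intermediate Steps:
O(y, p) = 22 (O(y, p) = 11 + 11 = 22)
√(X(3) + O(-4, J(4, s(0, 1)))) = √(3 + 22) = √25 = 5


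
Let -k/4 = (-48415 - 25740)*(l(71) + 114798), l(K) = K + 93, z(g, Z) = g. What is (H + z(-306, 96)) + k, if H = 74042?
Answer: 34100102176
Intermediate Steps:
l(K) = 93 + K
k = 34100028440 (k = -4*(-48415 - 25740)*((93 + 71) + 114798) = -(-296620)*(164 + 114798) = -(-296620)*114962 = -4*(-8525007110) = 34100028440)
(H + z(-306, 96)) + k = (74042 - 306) + 34100028440 = 73736 + 34100028440 = 34100102176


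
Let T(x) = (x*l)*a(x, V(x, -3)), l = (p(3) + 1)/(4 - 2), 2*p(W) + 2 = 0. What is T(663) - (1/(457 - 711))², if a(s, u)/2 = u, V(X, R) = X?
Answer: -1/64516 ≈ -1.5500e-5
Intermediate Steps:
p(W) = -1 (p(W) = -1 + (½)*0 = -1 + 0 = -1)
l = 0 (l = (-1 + 1)/(4 - 2) = 0/2 = 0*(½) = 0)
a(s, u) = 2*u
T(x) = 0 (T(x) = (x*0)*(2*x) = 0*(2*x) = 0)
T(663) - (1/(457 - 711))² = 0 - (1/(457 - 711))² = 0 - (1/(-254))² = 0 - (-1/254)² = 0 - 1*1/64516 = 0 - 1/64516 = -1/64516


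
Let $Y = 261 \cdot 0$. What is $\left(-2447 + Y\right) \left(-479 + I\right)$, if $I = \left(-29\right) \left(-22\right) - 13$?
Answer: $-357262$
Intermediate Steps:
$Y = 0$
$I = 625$ ($I = 638 - 13 = 625$)
$\left(-2447 + Y\right) \left(-479 + I\right) = \left(-2447 + 0\right) \left(-479 + 625\right) = \left(-2447\right) 146 = -357262$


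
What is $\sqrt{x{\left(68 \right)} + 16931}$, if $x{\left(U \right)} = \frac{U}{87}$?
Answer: $\frac{\sqrt{128156655}}{87} \approx 130.12$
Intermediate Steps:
$x{\left(U \right)} = \frac{U}{87}$ ($x{\left(U \right)} = U \frac{1}{87} = \frac{U}{87}$)
$\sqrt{x{\left(68 \right)} + 16931} = \sqrt{\frac{1}{87} \cdot 68 + 16931} = \sqrt{\frac{68}{87} + 16931} = \sqrt{\frac{1473065}{87}} = \frac{\sqrt{128156655}}{87}$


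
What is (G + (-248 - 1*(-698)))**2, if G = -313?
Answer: 18769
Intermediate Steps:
(G + (-248 - 1*(-698)))**2 = (-313 + (-248 - 1*(-698)))**2 = (-313 + (-248 + 698))**2 = (-313 + 450)**2 = 137**2 = 18769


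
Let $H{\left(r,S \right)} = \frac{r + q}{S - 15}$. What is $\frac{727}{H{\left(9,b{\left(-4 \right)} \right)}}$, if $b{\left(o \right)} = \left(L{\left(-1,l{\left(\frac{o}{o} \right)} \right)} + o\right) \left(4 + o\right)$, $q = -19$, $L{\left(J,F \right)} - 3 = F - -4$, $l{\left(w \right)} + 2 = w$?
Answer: $\frac{2181}{2} \approx 1090.5$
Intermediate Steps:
$l{\left(w \right)} = -2 + w$
$L{\left(J,F \right)} = 7 + F$ ($L{\left(J,F \right)} = 3 + \left(F - -4\right) = 3 + \left(F + 4\right) = 3 + \left(4 + F\right) = 7 + F$)
$b{\left(o \right)} = \left(4 + o\right) \left(6 + o\right)$ ($b{\left(o \right)} = \left(\left(7 - \left(2 - \frac{o}{o}\right)\right) + o\right) \left(4 + o\right) = \left(\left(7 + \left(-2 + 1\right)\right) + o\right) \left(4 + o\right) = \left(\left(7 - 1\right) + o\right) \left(4 + o\right) = \left(6 + o\right) \left(4 + o\right) = \left(4 + o\right) \left(6 + o\right)$)
$H{\left(r,S \right)} = \frac{-19 + r}{-15 + S}$ ($H{\left(r,S \right)} = \frac{r - 19}{S - 15} = \frac{-19 + r}{-15 + S}$)
$\frac{727}{H{\left(9,b{\left(-4 \right)} \right)}} = \frac{727}{\frac{1}{-15 + \left(24 + \left(-4\right)^{2} + 10 \left(-4\right)\right)} \left(-19 + 9\right)} = \frac{727}{\frac{1}{-15 + \left(24 + 16 - 40\right)} \left(-10\right)} = \frac{727}{\frac{1}{-15 + 0} \left(-10\right)} = \frac{727}{\frac{1}{-15} \left(-10\right)} = \frac{727}{\left(- \frac{1}{15}\right) \left(-10\right)} = \frac{727}{\frac{2}{3}} = 727 \cdot \frac{3}{2} = \frac{2181}{2}$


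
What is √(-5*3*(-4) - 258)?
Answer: 3*I*√22 ≈ 14.071*I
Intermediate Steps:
√(-5*3*(-4) - 258) = √(-15*(-4) - 258) = √(60 - 258) = √(-198) = 3*I*√22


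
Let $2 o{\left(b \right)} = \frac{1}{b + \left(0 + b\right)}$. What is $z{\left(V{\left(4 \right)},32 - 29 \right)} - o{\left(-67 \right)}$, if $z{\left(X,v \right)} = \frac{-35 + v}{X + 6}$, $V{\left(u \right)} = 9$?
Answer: $- \frac{8561}{4020} \approx -2.1296$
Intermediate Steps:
$z{\left(X,v \right)} = \frac{-35 + v}{6 + X}$
$o{\left(b \right)} = \frac{1}{4 b}$ ($o{\left(b \right)} = \frac{1}{2 \left(b + \left(0 + b\right)\right)} = \frac{1}{2 \left(b + b\right)} = \frac{1}{2 \cdot 2 b} = \frac{\frac{1}{2} \frac{1}{b}}{2} = \frac{1}{4 b}$)
$z{\left(V{\left(4 \right)},32 - 29 \right)} - o{\left(-67 \right)} = \frac{-35 + \left(32 - 29\right)}{6 + 9} - \frac{1}{4 \left(-67\right)} = \frac{-35 + \left(32 - 29\right)}{15} - \frac{1}{4} \left(- \frac{1}{67}\right) = \frac{-35 + 3}{15} - - \frac{1}{268} = \frac{1}{15} \left(-32\right) + \frac{1}{268} = - \frac{32}{15} + \frac{1}{268} = - \frac{8561}{4020}$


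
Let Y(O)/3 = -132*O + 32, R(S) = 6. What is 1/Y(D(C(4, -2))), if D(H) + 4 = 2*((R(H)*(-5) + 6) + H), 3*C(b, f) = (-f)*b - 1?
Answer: 1/18840 ≈ 5.3079e-5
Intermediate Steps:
C(b, f) = -⅓ - b*f/3 (C(b, f) = ((-f)*b - 1)/3 = (-b*f - 1)/3 = (-1 - b*f)/3 = -⅓ - b*f/3)
D(H) = -52 + 2*H (D(H) = -4 + 2*((6*(-5) + 6) + H) = -4 + 2*((-30 + 6) + H) = -4 + 2*(-24 + H) = -4 + (-48 + 2*H) = -52 + 2*H)
Y(O) = 96 - 396*O (Y(O) = 3*(-132*O + 32) = 3*(32 - 132*O) = 96 - 396*O)
1/Y(D(C(4, -2))) = 1/(96 - 396*(-52 + 2*(-⅓ - ⅓*4*(-2)))) = 1/(96 - 396*(-52 + 2*(-⅓ + 8/3))) = 1/(96 - 396*(-52 + 2*(7/3))) = 1/(96 - 396*(-52 + 14/3)) = 1/(96 - 396*(-142/3)) = 1/(96 + 18744) = 1/18840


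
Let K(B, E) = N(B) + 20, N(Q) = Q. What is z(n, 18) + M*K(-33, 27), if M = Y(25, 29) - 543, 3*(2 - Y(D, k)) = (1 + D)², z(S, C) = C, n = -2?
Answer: 29941/3 ≈ 9980.3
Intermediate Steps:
Y(D, k) = 2 - (1 + D)²/3
K(B, E) = 20 + B (K(B, E) = B + 20 = 20 + B)
M = -2299/3 (M = (2 - (1 + 25)²/3) - 543 = (2 - ⅓*26²) - 543 = (2 - ⅓*676) - 543 = (2 - 676/3) - 543 = -670/3 - 543 = -2299/3 ≈ -766.33)
z(n, 18) + M*K(-33, 27) = 18 - 2299*(20 - 33)/3 = 18 - 2299/3*(-13) = 18 + 29887/3 = 29941/3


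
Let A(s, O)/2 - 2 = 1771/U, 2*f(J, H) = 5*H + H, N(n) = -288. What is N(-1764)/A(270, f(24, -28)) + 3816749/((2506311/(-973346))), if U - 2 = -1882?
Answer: -821094229080914/553894731 ≈ -1.4824e+6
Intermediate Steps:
U = -1880 (U = 2 - 1882 = -1880)
f(J, H) = 3*H (f(J, H) = (5*H + H)/2 = (6*H)/2 = 3*H)
A(s, O) = 1989/940 (A(s, O) = 4 + 2*(1771/(-1880)) = 4 + 2*(1771*(-1/1880)) = 4 + 2*(-1771/1880) = 4 - 1771/940 = 1989/940)
N(-1764)/A(270, f(24, -28)) + 3816749/((2506311/(-973346))) = -288/1989/940 + 3816749/((2506311/(-973346))) = -288*940/1989 + 3816749/((2506311*(-1/973346))) = -30080/221 + 3816749/(-2506311/973346) = -30080/221 + 3816749*(-973346/2506311) = -30080/221 - 3715017372154/2506311 = -821094229080914/553894731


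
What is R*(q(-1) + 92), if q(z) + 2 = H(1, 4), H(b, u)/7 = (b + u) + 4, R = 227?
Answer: 34731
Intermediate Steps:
H(b, u) = 28 + 7*b + 7*u (H(b, u) = 7*((b + u) + 4) = 7*(4 + b + u) = 28 + 7*b + 7*u)
q(z) = 61 (q(z) = -2 + (28 + 7*1 + 7*4) = -2 + (28 + 7 + 28) = -2 + 63 = 61)
R*(q(-1) + 92) = 227*(61 + 92) = 227*153 = 34731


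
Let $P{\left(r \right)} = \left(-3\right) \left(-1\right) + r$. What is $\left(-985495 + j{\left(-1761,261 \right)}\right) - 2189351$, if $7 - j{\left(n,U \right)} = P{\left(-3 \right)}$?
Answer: $-3174839$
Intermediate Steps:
$P{\left(r \right)} = 3 + r$
$j{\left(n,U \right)} = 7$ ($j{\left(n,U \right)} = 7 - \left(3 - 3\right) = 7 - 0 = 7 + 0 = 7$)
$\left(-985495 + j{\left(-1761,261 \right)}\right) - 2189351 = \left(-985495 + 7\right) - 2189351 = -985488 - 2189351 = -3174839$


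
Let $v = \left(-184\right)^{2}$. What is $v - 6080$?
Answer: $27776$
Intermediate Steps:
$v = 33856$
$v - 6080 = 33856 - 6080 = 27776$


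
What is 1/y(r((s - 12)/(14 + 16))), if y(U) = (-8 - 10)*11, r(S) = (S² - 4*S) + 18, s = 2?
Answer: -1/198 ≈ -0.0050505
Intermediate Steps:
r(S) = 18 + S² - 4*S
y(U) = -198 (y(U) = -18*11 = -198)
1/y(r((s - 12)/(14 + 16))) = 1/(-198) = -1/198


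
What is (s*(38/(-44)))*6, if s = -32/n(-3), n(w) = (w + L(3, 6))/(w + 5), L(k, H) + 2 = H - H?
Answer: -3648/55 ≈ -66.327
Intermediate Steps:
L(k, H) = -2 (L(k, H) = -2 + (H - H) = -2 + 0 = -2)
n(w) = (-2 + w)/(5 + w) (n(w) = (w - 2)/(w + 5) = (-2 + w)/(5 + w))
s = 64/5 (s = -32*(5 - 3)/(-2 - 3) = -32/(-5/2) = -32*(-2/5) = 64/5 ≈ 12.800)
(s*(38/(-44)))*6 = (64*(38/(-44))/5)*6 = (64*(38*(-1/44))/5)*6 = ((64/5)*(-19/22))*6 = -608/55*6 = -3648/55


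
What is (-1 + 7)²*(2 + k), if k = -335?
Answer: -11988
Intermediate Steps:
(-1 + 7)²*(2 + k) = (-1 + 7)²*(2 - 335) = 6²*(-333) = 36*(-333) = -11988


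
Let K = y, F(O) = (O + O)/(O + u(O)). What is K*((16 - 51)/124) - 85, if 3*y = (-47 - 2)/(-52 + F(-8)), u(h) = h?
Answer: -1614335/18972 ≈ -85.090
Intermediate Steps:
F(O) = 1 (F(O) = (O + O)/(O + O) = (2*O)/((2*O)) = (2*O)*(1/(2*O)) = 1)
y = 49/153 (y = ((-47 - 2)/(-52 + 1))/3 = (-49/(-51))/3 = (-49*(-1/51))/3 = (⅓)*(49/51) = 49/153 ≈ 0.32026)
K = 49/153 ≈ 0.32026
K*((16 - 51)/124) - 85 = 49*((16 - 51)/124)/153 - 85 = 49*(-35*1/124)/153 - 85 = (49/153)*(-35/124) - 85 = -1715/18972 - 85 = -1614335/18972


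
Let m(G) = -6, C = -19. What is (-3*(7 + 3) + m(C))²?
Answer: 1296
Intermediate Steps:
(-3*(7 + 3) + m(C))² = (-3*(7 + 3) - 6)² = (-3*10 - 6)² = (-30 - 6)² = (-36)² = 1296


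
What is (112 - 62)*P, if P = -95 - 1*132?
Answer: -11350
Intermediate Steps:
P = -227 (P = -95 - 132 = -227)
(112 - 62)*P = (112 - 62)*(-227) = 50*(-227) = -11350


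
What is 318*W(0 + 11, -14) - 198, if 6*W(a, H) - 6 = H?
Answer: -622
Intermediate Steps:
W(a, H) = 1 + H/6
318*W(0 + 11, -14) - 198 = 318*(1 + (⅙)*(-14)) - 198 = 318*(1 - 7/3) - 198 = 318*(-4/3) - 198 = -424 - 198 = -622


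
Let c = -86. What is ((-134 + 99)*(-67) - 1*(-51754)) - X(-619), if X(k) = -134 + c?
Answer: 54319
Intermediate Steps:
X(k) = -220 (X(k) = -134 - 86 = -220)
((-134 + 99)*(-67) - 1*(-51754)) - X(-619) = ((-134 + 99)*(-67) - 1*(-51754)) - 1*(-220) = (-35*(-67) + 51754) + 220 = (2345 + 51754) + 220 = 54099 + 220 = 54319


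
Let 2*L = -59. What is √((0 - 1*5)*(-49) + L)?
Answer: √862/2 ≈ 14.680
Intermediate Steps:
L = -59/2 (L = (½)*(-59) = -59/2 ≈ -29.500)
√((0 - 1*5)*(-49) + L) = √((0 - 1*5)*(-49) - 59/2) = √((0 - 5)*(-49) - 59/2) = √(-5*(-49) - 59/2) = √(245 - 59/2) = √(431/2) = √862/2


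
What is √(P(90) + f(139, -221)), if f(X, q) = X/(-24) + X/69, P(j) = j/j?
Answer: I*√23506/92 ≈ 1.6665*I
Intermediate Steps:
P(j) = 1
f(X, q) = -5*X/184 (f(X, q) = X*(-1/24) + X*(1/69) = -X/24 + X/69 = -5*X/184)
√(P(90) + f(139, -221)) = √(1 - 5/184*139) = √(1 - 695/184) = √(-511/184) = I*√23506/92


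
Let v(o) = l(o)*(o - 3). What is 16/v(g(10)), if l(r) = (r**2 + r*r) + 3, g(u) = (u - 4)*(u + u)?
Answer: 16/3369951 ≈ 4.7478e-6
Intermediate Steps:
g(u) = 2*u*(-4 + u) (g(u) = (-4 + u)*(2*u) = 2*u*(-4 + u))
l(r) = 3 + 2*r**2 (l(r) = (r**2 + r**2) + 3 = 2*r**2 + 3 = 3 + 2*r**2)
v(o) = (-3 + o)*(3 + 2*o**2) (v(o) = (3 + 2*o**2)*(o - 3) = (3 + 2*o**2)*(-3 + o) = (-3 + o)*(3 + 2*o**2))
16/v(g(10)) = 16/(((-3 + 2*10*(-4 + 10))*(3 + 2*(2*10*(-4 + 10))**2))) = 16/(((-3 + 2*10*6)*(3 + 2*(2*10*6)**2))) = 16/(((-3 + 120)*(3 + 2*120**2))) = 16/((117*(3 + 2*14400))) = 16/((117*(3 + 28800))) = 16/((117*28803)) = 16/3369951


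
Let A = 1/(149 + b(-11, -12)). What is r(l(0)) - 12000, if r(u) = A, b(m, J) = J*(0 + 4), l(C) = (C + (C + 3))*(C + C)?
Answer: -1211999/101 ≈ -12000.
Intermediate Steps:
l(C) = 2*C*(3 + 2*C) (l(C) = (C + (3 + C))*(2*C) = (3 + 2*C)*(2*C) = 2*C*(3 + 2*C))
b(m, J) = 4*J (b(m, J) = J*4 = 4*J)
A = 1/101 (A = 1/(149 + 4*(-12)) = 1/(149 - 48) = 1/101 ≈ 0.0099010)
r(u) = 1/101
r(l(0)) - 12000 = 1/101 - 12000 = -1211999/101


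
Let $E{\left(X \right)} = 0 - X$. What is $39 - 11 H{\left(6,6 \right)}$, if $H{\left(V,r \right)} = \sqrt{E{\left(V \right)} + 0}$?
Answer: $39 - 11 i \sqrt{6} \approx 39.0 - 26.944 i$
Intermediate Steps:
$E{\left(X \right)} = - X$
$H{\left(V,r \right)} = \sqrt{- V}$ ($H{\left(V,r \right)} = \sqrt{- V + 0} = \sqrt{- V}$)
$39 - 11 H{\left(6,6 \right)} = 39 - 11 \sqrt{\left(-1\right) 6} = 39 - 11 \sqrt{-6} = 39 - 11 i \sqrt{6}$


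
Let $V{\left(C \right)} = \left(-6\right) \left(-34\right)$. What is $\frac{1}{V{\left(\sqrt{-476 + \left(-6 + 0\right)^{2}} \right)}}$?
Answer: $\frac{1}{204} \approx 0.004902$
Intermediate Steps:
$V{\left(C \right)} = 204$
$\frac{1}{V{\left(\sqrt{-476 + \left(-6 + 0\right)^{2}} \right)}} = \frac{1}{204}$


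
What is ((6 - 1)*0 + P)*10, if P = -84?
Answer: -840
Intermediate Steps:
((6 - 1)*0 + P)*10 = ((6 - 1)*0 - 84)*10 = (5*0 - 84)*10 = (0 - 84)*10 = -84*10 = -840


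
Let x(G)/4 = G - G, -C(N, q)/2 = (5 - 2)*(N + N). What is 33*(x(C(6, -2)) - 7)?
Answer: -231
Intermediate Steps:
C(N, q) = -12*N (C(N, q) = -2*(5 - 2)*(N + N) = -6*2*N = -12*N)
x(G) = 0 (x(G) = 4*(G - G) = 4*0 = 0)
33*(x(C(6, -2)) - 7) = 33*(0 - 7) = 33*(-7) = -231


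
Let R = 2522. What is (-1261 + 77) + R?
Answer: 1338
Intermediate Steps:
(-1261 + 77) + R = (-1261 + 77) + 2522 = -1184 + 2522 = 1338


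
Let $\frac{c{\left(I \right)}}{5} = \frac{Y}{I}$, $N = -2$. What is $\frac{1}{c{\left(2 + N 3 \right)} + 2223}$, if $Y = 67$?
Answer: $\frac{4}{8557} \approx 0.00046745$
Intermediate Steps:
$c{\left(I \right)} = \frac{335}{I}$ ($c{\left(I \right)} = 5 \frac{67}{I} = \frac{335}{I}$)
$\frac{1}{c{\left(2 + N 3 \right)} + 2223} = \frac{1}{\frac{335}{2 - 6} + 2223} = \frac{1}{\frac{335}{-4} + 2223} = \frac{1}{335 \left(- \frac{1}{4}\right) + 2223} = \frac{1}{- \frac{335}{4} + 2223} = \frac{1}{\frac{8557}{4}} = \frac{4}{8557}$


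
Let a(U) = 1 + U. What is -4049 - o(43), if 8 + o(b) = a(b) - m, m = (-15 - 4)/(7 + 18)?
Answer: -102144/25 ≈ -4085.8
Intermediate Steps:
m = -19/25 ≈ -0.76000
o(b) = -156/25 + b (o(b) = -8 + ((1 + b) - 1*(-19/25)) = -8 + ((1 + b) + 19/25) = -8 + (44/25 + b) = -156/25 + b)
-4049 - o(43) = -4049 - (-156/25 + 43) = -4049 - 1*919/25 = -4049 - 919/25 = -102144/25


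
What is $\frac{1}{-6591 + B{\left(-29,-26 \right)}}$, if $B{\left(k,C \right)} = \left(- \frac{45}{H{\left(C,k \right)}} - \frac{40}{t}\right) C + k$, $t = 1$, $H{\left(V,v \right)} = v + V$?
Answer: $- \frac{11}{61614} \approx -0.00017853$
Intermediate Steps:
$H{\left(V,v \right)} = V + v$
$B{\left(k,C \right)} = k + C \left(-40 - \frac{45}{C + k}\right)$ ($B{\left(k,C \right)} = \left(- \frac{45}{C + k} - \frac{40}{1}\right) C + k = \left(- \frac{45}{C + k} - 40\right) C + k = \left(-40 - \frac{45}{C + k}\right) C + k = C \left(-40 - \frac{45}{C + k}\right) + k = k + C \left(-40 - \frac{45}{C + k}\right)$)
$\frac{1}{-6591 + B{\left(-29,-26 \right)}} = \frac{1}{-6591 + \frac{\left(-45\right) \left(-26\right) + \left(-26 - 29\right) \left(-29 - -1040\right)}{-26 - 29}} = \frac{1}{-6591 + \frac{1170 - 55 \left(-29 + 1040\right)}{-55}} = \frac{1}{-6591 - \frac{1170 - 55605}{55}} = \frac{1}{-6591 - - \frac{10887}{11}} = \frac{1}{-6591 + \frac{10887}{11}} = \frac{1}{- \frac{61614}{11}} = - \frac{11}{61614}$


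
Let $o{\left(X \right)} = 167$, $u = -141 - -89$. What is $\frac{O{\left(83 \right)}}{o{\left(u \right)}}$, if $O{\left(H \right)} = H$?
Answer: $\frac{83}{167} \approx 0.49701$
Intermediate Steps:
$u = -52$ ($u = -141 + 89 = -52$)
$\frac{O{\left(83 \right)}}{o{\left(u \right)}} = \frac{83}{167}$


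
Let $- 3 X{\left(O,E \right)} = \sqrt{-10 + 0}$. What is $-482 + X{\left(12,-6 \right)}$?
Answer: $-482 - \frac{i \sqrt{10}}{3} \approx -482.0 - 1.0541 i$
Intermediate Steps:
$X{\left(O,E \right)} = - \frac{i \sqrt{10}}{3}$ ($X{\left(O,E \right)} = - \frac{\sqrt{-10 + 0}}{3} = - \frac{\sqrt{-10}}{3} = - \frac{i \sqrt{10}}{3}$)
$-482 + X{\left(12,-6 \right)} = -482 - \frac{i \sqrt{10}}{3}$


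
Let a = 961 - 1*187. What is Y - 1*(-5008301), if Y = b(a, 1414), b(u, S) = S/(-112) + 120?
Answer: 40067267/8 ≈ 5.0084e+6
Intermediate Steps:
a = 774 (a = 961 - 187 = 774)
b(u, S) = 120 - S/112 (b(u, S) = S*(-1/112) + 120 = -S/112 + 120 = 120 - S/112)
Y = 859/8 (Y = 120 - 1/112*1414 = 120 - 101/8 = 859/8 ≈ 107.38)
Y - 1*(-5008301) = 859/8 - 1*(-5008301) = 859/8 + 5008301 = 40067267/8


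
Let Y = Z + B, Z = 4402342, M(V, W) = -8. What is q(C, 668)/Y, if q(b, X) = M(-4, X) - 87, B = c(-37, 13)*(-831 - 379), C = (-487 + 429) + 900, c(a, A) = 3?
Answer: -95/4398712 ≈ -2.1597e-5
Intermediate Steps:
C = 842 (C = -58 + 900 = 842)
B = -3630 (B = 3*(-831 - 379) = 3*(-1210) = -3630)
q(b, X) = -95 (q(b, X) = -8 - 87 = -95)
Y = 4398712 (Y = 4402342 - 3630 = 4398712)
q(C, 668)/Y = -95/4398712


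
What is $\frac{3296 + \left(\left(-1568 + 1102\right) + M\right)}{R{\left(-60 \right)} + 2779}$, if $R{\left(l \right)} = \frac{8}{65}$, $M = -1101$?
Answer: $\frac{112385}{180643} \approx 0.62214$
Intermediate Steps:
$R{\left(l \right)} = \frac{8}{65}$ ($R{\left(l \right)} = 8 \cdot \frac{1}{65} = \frac{8}{65}$)
$\frac{3296 + \left(\left(-1568 + 1102\right) + M\right)}{R{\left(-60 \right)} + 2779} = \frac{3296 + \left(\left(-1568 + 1102\right) - 1101\right)}{\frac{8}{65} + 2779} = \frac{3296 - 1567}{\frac{180643}{65}} = \left(3296 - 1567\right) \frac{65}{180643} = 1729 \cdot \frac{65}{180643} = \frac{112385}{180643}$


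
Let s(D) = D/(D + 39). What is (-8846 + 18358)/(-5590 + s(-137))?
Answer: -932176/547683 ≈ -1.7020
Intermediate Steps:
s(D) = D/(39 + D)
(-8846 + 18358)/(-5590 + s(-137)) = (-8846 + 18358)/(-5590 - 137/(39 - 137)) = 9512/(-5590 - 137/(-98)) = 9512/(-5590 - 137*(-1/98)) = 9512/(-5590 + 137/98) = 9512/(-547683/98) = 9512*(-98/547683) = -932176/547683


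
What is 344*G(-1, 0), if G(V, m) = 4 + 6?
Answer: 3440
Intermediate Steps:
G(V, m) = 10
344*G(-1, 0) = 344*10 = 3440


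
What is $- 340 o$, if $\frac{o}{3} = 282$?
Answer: $-287640$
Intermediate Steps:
$o = 846$ ($o = 3 \cdot 282 = 846$)
$- 340 o = \left(-340\right) 846 = -287640$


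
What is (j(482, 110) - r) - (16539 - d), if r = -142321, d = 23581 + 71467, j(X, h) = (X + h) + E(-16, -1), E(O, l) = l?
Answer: 221421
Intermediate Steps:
j(X, h) = -1 + X + h (j(X, h) = (X + h) - 1 = -1 + X + h)
d = 95048
(j(482, 110) - r) - (16539 - d) = ((-1 + 482 + 110) - 1*(-142321)) - (16539 - 1*95048) = (591 + 142321) - (16539 - 95048) = 142912 - 1*(-78509) = 142912 + 78509 = 221421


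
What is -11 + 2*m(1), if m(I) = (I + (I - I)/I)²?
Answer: -9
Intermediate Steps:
m(I) = I² (m(I) = (I + 0/I)² = (I + 0)² = I²)
-11 + 2*m(1) = -11 + 2*1² = -11 + 2*1 = -11 + 2 = -9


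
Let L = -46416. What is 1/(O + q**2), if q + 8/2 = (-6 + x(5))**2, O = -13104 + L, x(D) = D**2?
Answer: 1/67929 ≈ 1.4721e-5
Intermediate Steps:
O = -59520 (O = -13104 - 46416 = -59520)
q = 357 (q = -4 + (-6 + 5**2)**2 = -4 + (-6 + 25)**2 = -4 + 19**2 = -4 + 361 = 357)
1/(O + q**2) = 1/(-59520 + 357**2) = 1/(-59520 + 127449) = 1/67929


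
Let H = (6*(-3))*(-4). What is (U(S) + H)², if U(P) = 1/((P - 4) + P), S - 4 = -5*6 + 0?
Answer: 16248961/3136 ≈ 5181.4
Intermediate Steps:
S = -26 (S = 4 + (-5*6 + 0) = 4 + (-30 + 0) = 4 - 30 = -26)
H = 72 (H = -18*(-4) = 72)
U(P) = 1/(-4 + 2*P) (U(P) = 1/((-4 + P) + P) = 1/(-4 + 2*P))
(U(S) + H)² = (1/(2*(-2 - 26)) + 72)² = ((½)/(-28) + 72)² = ((½)*(-1/28) + 72)² = (-1/56 + 72)² = (4031/56)² = 16248961/3136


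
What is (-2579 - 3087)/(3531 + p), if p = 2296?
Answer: -5666/5827 ≈ -0.97237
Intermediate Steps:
(-2579 - 3087)/(3531 + p) = (-2579 - 3087)/(3531 + 2296) = -5666/5827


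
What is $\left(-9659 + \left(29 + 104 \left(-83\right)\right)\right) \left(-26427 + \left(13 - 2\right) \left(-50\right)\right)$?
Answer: $492653974$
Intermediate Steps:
$\left(-9659 + \left(29 + 104 \left(-83\right)\right)\right) \left(-26427 + \left(13 - 2\right) \left(-50\right)\right) = \left(-9659 + \left(29 - 8632\right)\right) \left(-26427 + 11 \left(-50\right)\right) = \left(-9659 - 8603\right) \left(-26427 - 550\right) = \left(-18262\right) \left(-26977\right) = 492653974$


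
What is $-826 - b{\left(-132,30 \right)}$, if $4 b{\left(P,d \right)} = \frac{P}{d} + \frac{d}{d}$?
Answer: $- \frac{16503}{20} \approx -825.15$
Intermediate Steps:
$b{\left(P,d \right)} = \frac{1}{4} + \frac{P}{4 d}$ ($b{\left(P,d \right)} = \frac{\frac{P}{d} + \frac{d}{d}}{4} = \frac{\frac{P}{d} + 1}{4} = \frac{1 + \frac{P}{d}}{4} = \frac{1}{4} + \frac{P}{4 d}$)
$-826 - b{\left(-132,30 \right)} = -826 - \frac{-132 + 30}{4 \cdot 30} = -826 - \frac{1}{4} \cdot \frac{1}{30} \left(-102\right) = -826 - - \frac{17}{20} = -826 + \frac{17}{20} = - \frac{16503}{20}$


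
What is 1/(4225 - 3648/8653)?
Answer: 8653/36555277 ≈ 0.00023671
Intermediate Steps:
1/(4225 - 3648/8653) = 1/(36555277/8653) = 8653/36555277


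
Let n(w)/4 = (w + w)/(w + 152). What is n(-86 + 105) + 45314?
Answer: 407834/9 ≈ 45315.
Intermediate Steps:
n(w) = 8*w/(152 + w) (n(w) = 4*((w + w)/(w + 152)) = 4*((2*w)/(152 + w)) = 4*(2*w/(152 + w)) = 8*w/(152 + w))
n(-86 + 105) + 45314 = 8*(-86 + 105)/(152 + (-86 + 105)) + 45314 = 8*19/(152 + 19) + 45314 = 8*19/171 + 45314 = 8*19*(1/171) + 45314 = 8/9 + 45314 = 407834/9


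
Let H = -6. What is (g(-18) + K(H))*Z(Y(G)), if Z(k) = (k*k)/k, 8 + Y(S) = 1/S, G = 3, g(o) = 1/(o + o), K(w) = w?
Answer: 4991/108 ≈ 46.213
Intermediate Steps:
g(o) = 1/(2*o)
Y(S) = -8 + 1/S
Z(k) = k (Z(k) = k**2/k = k)
(g(-18) + K(H))*Z(Y(G)) = ((1/2)/(-18) - 6)*(-8 + 1/3) = ((1/2)*(-1/18) - 6)*(-8 + 1/3) = (-1/36 - 6)*(-23/3) = -217/36*(-23/3) = 4991/108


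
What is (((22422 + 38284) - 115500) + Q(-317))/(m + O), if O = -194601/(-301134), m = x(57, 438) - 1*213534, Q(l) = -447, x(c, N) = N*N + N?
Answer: 5544981098/2133168389 ≈ 2.5994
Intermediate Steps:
x(c, N) = N + N**2 (x(c, N) = N**2 + N = N + N**2)
m = -21252 (m = 438*(1 + 438) - 1*213534 = 438*439 - 213534 = 192282 - 213534 = -21252)
O = 64867/100378 (O = -194601*(-1/301134) = 64867/100378 ≈ 0.64623)
(((22422 + 38284) - 115500) + Q(-317))/(m + O) = (((22422 + 38284) - 115500) - 447)/(-21252 + 64867/100378) = ((60706 - 115500) - 447)/(-2133168389/100378) = (-54794 - 447)*(-100378/2133168389) = -55241*(-100378/2133168389) = 5544981098/2133168389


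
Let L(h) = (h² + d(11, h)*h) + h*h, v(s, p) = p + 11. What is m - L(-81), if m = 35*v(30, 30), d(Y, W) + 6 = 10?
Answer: -11363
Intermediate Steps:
v(s, p) = 11 + p
d(Y, W) = 4 (d(Y, W) = -6 + 10 = 4)
m = 1435 (m = 35*(11 + 30) = 35*41 = 1435)
L(h) = 2*h² + 4*h (L(h) = (h² + 4*h) + h*h = (h² + 4*h) + h² = 2*h² + 4*h)
m - L(-81) = 1435 - 2*(-81)*(2 - 81) = 1435 - 2*(-81)*(-79) = 1435 - 1*12798 = 1435 - 12798 = -11363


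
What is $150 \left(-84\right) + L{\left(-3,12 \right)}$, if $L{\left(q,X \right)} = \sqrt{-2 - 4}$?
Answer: $-12600 + i \sqrt{6} \approx -12600.0 + 2.4495 i$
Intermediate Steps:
$L{\left(q,X \right)} = i \sqrt{6}$ ($L{\left(q,X \right)} = \sqrt{-6} = i \sqrt{6}$)
$150 \left(-84\right) + L{\left(-3,12 \right)} = 150 \left(-84\right) + i \sqrt{6} = -12600 + i \sqrt{6}$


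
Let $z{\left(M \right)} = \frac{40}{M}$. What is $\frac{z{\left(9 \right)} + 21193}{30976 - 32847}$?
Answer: $- \frac{190777}{16839} \approx -11.329$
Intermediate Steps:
$\frac{z{\left(9 \right)} + 21193}{30976 - 32847} = \frac{\frac{40}{9} + 21193}{30976 - 32847} = \frac{40 \cdot \frac{1}{9} + 21193}{-1871} = \left(\frac{40}{9} + 21193\right) \left(- \frac{1}{1871}\right) = \frac{190777}{9} \left(- \frac{1}{1871}\right) = - \frac{190777}{16839}$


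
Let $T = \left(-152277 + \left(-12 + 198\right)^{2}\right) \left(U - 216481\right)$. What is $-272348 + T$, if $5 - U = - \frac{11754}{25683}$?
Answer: $\frac{218089642522130}{8561} \approx 2.5475 \cdot 10^{10}$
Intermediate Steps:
$U = \frac{46723}{8561}$ ($U = 5 - - \frac{11754}{25683} = 5 - \left(-11754\right) \frac{1}{25683} = 5 - - \frac{3918}{8561} = 5 + \frac{3918}{8561} = \frac{46723}{8561} \approx 5.4577$)
$T = \frac{218091974093358}{8561}$ ($T = \left(-152277 + \left(-12 + 198\right)^{2}\right) \left(\frac{46723}{8561} - 216481\right) = \left(-152277 + 186^{2}\right) \left(- \frac{1853247118}{8561}\right) = \left(-152277 + 34596\right) \left(- \frac{1853247118}{8561}\right) = \left(-117681\right) \left(- \frac{1853247118}{8561}\right) = \frac{218091974093358}{8561} \approx 2.5475 \cdot 10^{10}$)
$-272348 + T = -272348 + \frac{218091974093358}{8561} = \frac{218089642522130}{8561}$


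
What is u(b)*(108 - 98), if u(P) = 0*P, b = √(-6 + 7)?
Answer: 0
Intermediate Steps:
b = 1 (b = √1 = 1)
u(P) = 0
u(b)*(108 - 98) = 0*(108 - 98) = 0*10 = 0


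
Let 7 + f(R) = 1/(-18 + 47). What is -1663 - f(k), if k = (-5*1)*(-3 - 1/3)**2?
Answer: -48025/29 ≈ -1656.0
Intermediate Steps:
k = -500/9 (k = -5*(-3 - 1*1/3)**2 = -5*(-3 - 1/3)**2 = -5*(-10/3)**2 = -5*100/9 = -500/9 ≈ -55.556)
f(R) = -202/29 (f(R) = -7 + 1/(-18 + 47) = -7 + 1/29 = -202/29)
-1663 - f(k) = -1663 - 1*(-202/29) = -1663 + 202/29 = -48025/29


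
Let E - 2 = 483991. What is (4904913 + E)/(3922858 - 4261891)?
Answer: -1796302/113011 ≈ -15.895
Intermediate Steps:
E = 483993 (E = 2 + 483991 = 483993)
(4904913 + E)/(3922858 - 4261891) = (4904913 + 483993)/(3922858 - 4261891) = 5388906/(-339033) = 5388906*(-1/339033) = -1796302/113011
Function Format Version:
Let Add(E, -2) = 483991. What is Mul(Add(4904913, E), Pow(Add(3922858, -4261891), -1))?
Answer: Rational(-1796302, 113011) ≈ -15.895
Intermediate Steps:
E = 483993 (E = Add(2, 483991) = 483993)
Mul(Add(4904913, E), Pow(Add(3922858, -4261891), -1)) = Mul(Add(4904913, 483993), Pow(Add(3922858, -4261891), -1)) = Mul(5388906, Pow(-339033, -1)) = Mul(5388906, Rational(-1, 339033)) = Rational(-1796302, 113011)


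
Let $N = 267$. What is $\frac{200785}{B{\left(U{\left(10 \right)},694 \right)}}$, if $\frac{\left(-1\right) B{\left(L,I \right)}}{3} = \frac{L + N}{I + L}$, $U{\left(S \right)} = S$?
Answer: $- \frac{141352640}{831} \approx -1.701 \cdot 10^{5}$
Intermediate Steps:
$B{\left(L,I \right)} = - \frac{3 \left(267 + L\right)}{I + L}$ ($B{\left(L,I \right)} = - 3 \frac{L + 267}{I + L} = - 3 \frac{267 + L}{I + L} = - \frac{3 \left(267 + L\right)}{I + L}$)
$\frac{200785}{B{\left(U{\left(10 \right)},694 \right)}} = \frac{200785}{3 \frac{1}{694 + 10} \left(-267 - 10\right)} = \frac{200785}{3 \cdot \frac{1}{704} \left(-267 - 10\right)} = \frac{200785}{3 \cdot \frac{1}{704} \left(-277\right)} = \frac{200785}{- \frac{831}{704}} = 200785 \left(- \frac{704}{831}\right) = - \frac{141352640}{831}$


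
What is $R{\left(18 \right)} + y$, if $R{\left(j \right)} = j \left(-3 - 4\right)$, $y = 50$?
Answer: $-76$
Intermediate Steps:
$R{\left(j \right)} = - 7 j$ ($R{\left(j \right)} = j \left(-7\right) = - 7 j$)
$R{\left(18 \right)} + y = \left(-7\right) 18 + 50 = -126 + 50 = -76$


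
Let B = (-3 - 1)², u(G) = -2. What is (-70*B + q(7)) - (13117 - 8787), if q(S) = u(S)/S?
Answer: -38152/7 ≈ -5450.3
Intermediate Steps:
q(S) = -2/S
B = 16 (B = (-4)² = 16)
(-70*B + q(7)) - (13117 - 8787) = (-70*16 - 2/7) - (13117 - 8787) = (-1120 - 2*⅐) - 1*4330 = (-1120 - 2/7) - 4330 = -7842/7 - 4330 = -38152/7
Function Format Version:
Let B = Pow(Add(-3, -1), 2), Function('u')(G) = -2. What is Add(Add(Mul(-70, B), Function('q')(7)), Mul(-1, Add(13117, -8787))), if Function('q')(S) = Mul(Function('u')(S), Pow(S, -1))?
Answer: Rational(-38152, 7) ≈ -5450.3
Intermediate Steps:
Function('q')(S) = Mul(-2, Pow(S, -1))
B = 16 (B = Pow(-4, 2) = 16)
Add(Add(Mul(-70, B), Function('q')(7)), Mul(-1, Add(13117, -8787))) = Add(Add(Mul(-70, 16), Mul(-2, Pow(7, -1))), Mul(-1, Add(13117, -8787))) = Add(Add(-1120, Mul(-2, Rational(1, 7))), Mul(-1, 4330)) = Add(Add(-1120, Rational(-2, 7)), -4330) = Add(Rational(-7842, 7), -4330) = Rational(-38152, 7)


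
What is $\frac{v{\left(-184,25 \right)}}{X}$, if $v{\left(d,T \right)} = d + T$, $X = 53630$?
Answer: $- \frac{159}{53630} \approx -0.0029648$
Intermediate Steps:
$v{\left(d,T \right)} = T + d$
$\frac{v{\left(-184,25 \right)}}{X} = \frac{25 - 184}{53630} = \left(-159\right) \frac{1}{53630} = - \frac{159}{53630}$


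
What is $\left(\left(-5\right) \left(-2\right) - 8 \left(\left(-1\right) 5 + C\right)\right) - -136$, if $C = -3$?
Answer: $210$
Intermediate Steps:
$\left(\left(-5\right) \left(-2\right) - 8 \left(\left(-1\right) 5 + C\right)\right) - -136 = \left(\left(-5\right) \left(-2\right) - 8 \left(\left(-1\right) 5 - 3\right)\right) - -136 = \left(10 - 8 \left(-5 - 3\right)\right) + 136 = \left(10 - -64\right) + 136 = \left(10 + 64\right) + 136 = 74 + 136 = 210$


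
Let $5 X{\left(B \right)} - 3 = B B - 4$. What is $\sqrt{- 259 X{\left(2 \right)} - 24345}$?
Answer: $\frac{i \sqrt{612510}}{5} \approx 156.53 i$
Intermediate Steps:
$X{\left(B \right)} = - \frac{1}{5} + \frac{B^{2}}{5}$ ($X{\left(B \right)} = \frac{3}{5} + \frac{B B - 4}{5} = \frac{3}{5} + \frac{B^{2} - 4}{5} = \frac{3}{5} + \frac{-4 + B^{2}}{5} = \frac{3}{5} + \left(- \frac{4}{5} + \frac{B^{2}}{5}\right) = - \frac{1}{5} + \frac{B^{2}}{5}$)
$\sqrt{- 259 X{\left(2 \right)} - 24345} = \sqrt{- 259 \left(- \frac{1}{5} + \frac{2^{2}}{5}\right) - 24345} = \sqrt{- 259 \left(- \frac{1}{5} + \frac{1}{5} \cdot 4\right) - 24345} = \sqrt{- 259 \left(- \frac{1}{5} + \frac{4}{5}\right) - 24345} = \sqrt{\left(-259\right) \frac{3}{5} - 24345} = \sqrt{- \frac{777}{5} - 24345} = \sqrt{- \frac{122502}{5}} = \frac{i \sqrt{612510}}{5}$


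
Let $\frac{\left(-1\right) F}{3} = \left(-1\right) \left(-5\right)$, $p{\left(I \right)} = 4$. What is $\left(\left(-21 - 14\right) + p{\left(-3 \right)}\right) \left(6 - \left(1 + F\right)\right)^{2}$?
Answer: $-12400$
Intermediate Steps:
$F = -15$ ($F = - 3 \left(\left(-1\right) \left(-5\right)\right) = \left(-3\right) 5 = -15$)
$\left(\left(-21 - 14\right) + p{\left(-3 \right)}\right) \left(6 - \left(1 + F\right)\right)^{2} = \left(\left(-21 - 14\right) + 4\right) \left(6 - -14\right)^{2} = \left(-35 + 4\right) \left(6 + \left(-1 + 15\right)\right)^{2} = - 31 \left(6 + 14\right)^{2} = - 31 \cdot 20^{2} = \left(-31\right) 400 = -12400$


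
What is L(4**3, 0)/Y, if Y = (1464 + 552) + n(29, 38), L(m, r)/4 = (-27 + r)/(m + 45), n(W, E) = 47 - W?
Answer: -6/12317 ≈ -0.00048713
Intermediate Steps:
L(m, r) = 4*(-27 + r)/(45 + m) (L(m, r) = 4*((-27 + r)/(m + 45)) = 4*((-27 + r)/(45 + m)) = 4*(-27 + r)/(45 + m))
Y = 2034 (Y = (1464 + 552) + (47 - 1*29) = 2016 + (47 - 29) = 2016 + 18 = 2034)
L(4**3, 0)/Y = (4*(-27 + 0)/(45 + 4**3))/2034 = (4*(-27)/(45 + 64))*(1/2034) = (4*(-27)/109)*(1/2034) = (4*(1/109)*(-27))*(1/2034) = -108/109*1/2034 = -6/12317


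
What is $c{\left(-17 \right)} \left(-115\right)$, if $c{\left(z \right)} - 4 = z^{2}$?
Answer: $-33695$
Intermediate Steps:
$c{\left(z \right)} = 4 + z^{2}$
$c{\left(-17 \right)} \left(-115\right) = \left(4 + \left(-17\right)^{2}\right) \left(-115\right) = \left(4 + 289\right) \left(-115\right) = 293 \left(-115\right) = -33695$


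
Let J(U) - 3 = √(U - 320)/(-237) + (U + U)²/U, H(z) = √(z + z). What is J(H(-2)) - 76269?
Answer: -76266 + 8*I - √(-320 + 2*I)/237 ≈ -76266.0 + 7.9245*I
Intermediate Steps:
H(z) = √2*√z (H(z) = √(2*z) = √2*√z)
J(U) = 3 + 4*U - √(-320 + U)/237 (J(U) = 3 + (√(U - 320)/(-237) + (U + U)²/U) = 3 + (√(-320 + U)*(-1/237) + (2*U)²/U) = 3 + (-√(-320 + U)/237 + (4*U²)/U) = 3 + (-√(-320 + U)/237 + 4*U) = 3 + (4*U - √(-320 + U)/237) = 3 + 4*U - √(-320 + U)/237)
J(H(-2)) - 76269 = (3 + 4*(√2*√(-2)) - √(-320 + √2*√(-2))/237) - 76269 = (3 + 4*(√2*(I*√2)) - √(-320 + √2*(I*√2))/237) - 76269 = (3 + 4*(2*I) - √(-320 + 2*I)/237) - 76269 = (3 + 8*I - √(-320 + 2*I)/237) - 76269 = -76266 + 8*I - √(-320 + 2*I)/237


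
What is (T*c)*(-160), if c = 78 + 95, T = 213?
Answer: -5895840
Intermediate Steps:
c = 173
(T*c)*(-160) = (213*173)*(-160) = 36849*(-160) = -5895840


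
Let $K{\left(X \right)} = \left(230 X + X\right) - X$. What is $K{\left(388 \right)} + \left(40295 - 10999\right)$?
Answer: $118536$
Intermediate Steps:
$K{\left(X \right)} = 230 X$ ($K{\left(X \right)} = 231 X - X = 230 X$)
$K{\left(388 \right)} + \left(40295 - 10999\right) = 230 \cdot 388 + \left(40295 - 10999\right) = 89240 + 29296 = 118536$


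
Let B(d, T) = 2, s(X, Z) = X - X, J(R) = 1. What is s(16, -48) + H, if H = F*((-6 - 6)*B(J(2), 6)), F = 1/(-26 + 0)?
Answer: 12/13 ≈ 0.92308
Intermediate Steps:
s(X, Z) = 0
F = -1/26 (F = 1/(-26) = -1/26 ≈ -0.038462)
H = 12/13 (H = -(-6 - 6)*2/26 = -(-6)*2/13 = -1/26*(-24) = 12/13 ≈ 0.92308)
s(16, -48) + H = 0 + 12/13 = 12/13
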